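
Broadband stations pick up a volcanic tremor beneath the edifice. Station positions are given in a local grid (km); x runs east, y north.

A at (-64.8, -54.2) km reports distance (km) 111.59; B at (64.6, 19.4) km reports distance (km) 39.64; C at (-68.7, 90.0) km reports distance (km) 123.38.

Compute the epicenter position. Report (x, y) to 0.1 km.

25.9 km east, 10.8 km north

Circle about each station: (x + 64.8)² + (y + 54.2)² = 111.59²; (x − 64.6)² + (y − 19.4)² = 39.64²; (x + 68.7)² + (y − 90.0)² = 123.38².
Subtracting the A equation from the B and C equations removes the quadratic terms:
258.8 x + 147.2 y = 8293.84
-7.8 x + 288.4 y = 2912.71
Solving the 2×2 system: x ≈ 25.9, y ≈ 10.8 km.
Check against A (with the unrounded x, y): √((x + 64.8)²+(y + 54.2)²) = 111.59 ≈ 111.59 km. ✓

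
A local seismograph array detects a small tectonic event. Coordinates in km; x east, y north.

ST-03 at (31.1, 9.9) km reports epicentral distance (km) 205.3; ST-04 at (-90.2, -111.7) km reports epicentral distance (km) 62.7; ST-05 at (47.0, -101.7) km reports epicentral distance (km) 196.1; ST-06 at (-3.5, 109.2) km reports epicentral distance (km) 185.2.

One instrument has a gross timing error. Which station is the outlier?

ST-06

Solve using three stations at a time. Using ST-03, ST-04, ST-05 (subtract circle equations pairwise → linear system) gives (x, y) ≈ (-148.7, -89.2).
Distances from that point to each station vs reported:
  ST-03: calculated 205.3 vs reported 205.3 → residual 0.0 km
  ST-04: calculated 62.7 vs reported 62.7 → residual 0.0 km
  ST-05: calculated 196.1 vs reported 196.1 → residual 0.0 km
  ST-06: calculated 245.8 vs reported 185.2 → residual 60.6 km
ST-03, ST-04, ST-05 are mutually consistent (residuals ≈ 0); ST-06 is off by 60.6 km.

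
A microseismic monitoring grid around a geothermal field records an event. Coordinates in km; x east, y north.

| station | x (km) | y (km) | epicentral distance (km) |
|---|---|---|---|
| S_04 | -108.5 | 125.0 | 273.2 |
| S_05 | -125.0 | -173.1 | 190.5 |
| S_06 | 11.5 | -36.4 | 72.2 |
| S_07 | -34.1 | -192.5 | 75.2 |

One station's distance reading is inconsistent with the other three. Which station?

Solve using three stations at a time. Using S_04, S_05, S_06 (subtract circle equations pairwise → linear system) gives (x, y) ≈ (49.9, -97.6).
Distances from that point to each station vs reported:
  S_04: calculated 273.2 vs reported 273.2 → residual 0.0 km
  S_05: calculated 190.5 vs reported 190.5 → residual 0.0 km
  S_06: calculated 72.3 vs reported 72.2 → residual 0.1 km
  S_07: calculated 126.8 vs reported 75.2 → residual 51.6 km
S_04, S_05, S_06 are mutually consistent (residuals ≈ 0); S_07 is off by 51.6 km.

S_07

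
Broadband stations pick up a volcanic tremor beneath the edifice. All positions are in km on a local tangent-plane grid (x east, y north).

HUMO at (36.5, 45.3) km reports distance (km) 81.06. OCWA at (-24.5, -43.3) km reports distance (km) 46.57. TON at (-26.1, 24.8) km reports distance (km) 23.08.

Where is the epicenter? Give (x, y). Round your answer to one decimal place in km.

Circle about each station: (x − 36.5)² + (y − 45.3)² = 81.06²; (x + 24.5)² + (y + 43.3)² = 46.57²; (x + 26.1)² + (y − 24.8)² = 23.08².
Subtracting the HUMO equation from the OCWA and TON equations removes the quadratic terms:
-122.0 x − 177.2 y = 3492.76
-125.2 x − 41.0 y = 3949.95
Solving the 2×2 system: x ≈ -32.4, y ≈ 2.6 km.
Check against HUMO (with the unrounded x, y): √((x − 36.5)²+(y − 45.3)²) = 81.06 ≈ 81.06 km. ✓

(-32.4, 2.6)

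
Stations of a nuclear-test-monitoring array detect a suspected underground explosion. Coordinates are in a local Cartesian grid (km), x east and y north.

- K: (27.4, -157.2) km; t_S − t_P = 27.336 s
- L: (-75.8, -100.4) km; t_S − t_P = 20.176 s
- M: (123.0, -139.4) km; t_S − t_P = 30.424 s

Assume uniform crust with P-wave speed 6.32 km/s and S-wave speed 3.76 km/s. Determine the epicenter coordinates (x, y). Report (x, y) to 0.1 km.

x ≈ -48.6 km, y ≈ 84.9 km

Distance from S−P lag: d = Δt · v_P v_S / (v_P − v_S) = Δt · (6.32·3.76)/(6.32−3.76) ≈ 9.2825·Δt.
So d_K = 253.75, d_L = 187.28, d_M = 282.41 km.
Circle about each station: (x − 27.4)² + (y + 157.2)² = 253.75²; (x + 75.8)² + (y + 100.4)² = 187.28²; (x − 123.0)² + (y + 139.4)² = 282.41².
Subtracting pairs of circle equations eliminates x²+y² and gives linear equations (the radical axes):
-206.4 x + 113.6 y = 19678.46
191.2 x + 35.6 y = -6267.59
Solving the 2×2 system: x ≈ -48.6, y ≈ 84.9 km.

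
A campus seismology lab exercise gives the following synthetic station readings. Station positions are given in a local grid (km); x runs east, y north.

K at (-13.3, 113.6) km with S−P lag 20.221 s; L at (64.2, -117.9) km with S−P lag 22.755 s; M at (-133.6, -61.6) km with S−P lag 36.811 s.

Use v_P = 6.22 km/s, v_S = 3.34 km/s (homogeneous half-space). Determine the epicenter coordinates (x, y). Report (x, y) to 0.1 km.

112.1 km east, 39.1 km north

Distance from S−P lag: d = Δt · v_P v_S / (v_P − v_S) = Δt · (6.22·3.34)/(6.22−3.34) ≈ 7.2135·Δt.
So d_K = 145.86, d_L = 164.14, d_M = 265.54 km.
Circle about each station: (x + 13.3)² + (y − 113.6)² = 145.86²; (x − 64.2)² + (y + 117.9)² = 164.14²; (x + 133.6)² + (y + 61.6)² = 265.54².
Subtracting the K equation from the L and M equations removes the quadratic terms:
155.0 x − 463.0 y = -726.60
-240.6 x − 350.4 y = -40674.68
Solving the 2×2 system: x ≈ 112.1, y ≈ 39.1 km.
Check against K (with the unrounded x, y): √((x + 13.3)²+(y − 113.6)²) = 145.87 ≈ 145.86 km. ✓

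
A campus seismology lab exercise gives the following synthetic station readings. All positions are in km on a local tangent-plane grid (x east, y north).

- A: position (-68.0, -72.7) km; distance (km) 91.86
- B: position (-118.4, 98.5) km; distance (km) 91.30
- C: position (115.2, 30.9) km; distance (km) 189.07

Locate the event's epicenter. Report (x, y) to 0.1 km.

Circle about each station: (x + 68.0)² + (y + 72.7)² = 91.86²; (x + 118.4)² + (y − 98.5)² = 91.30²; (x − 115.2)² + (y − 30.9)² = 189.07².
Subtracting the A equation from the B and C equations removes the quadratic terms:
-100.8 x + 342.4 y = 13914.09
366.4 x + 207.2 y = -22992.65
Solving the 2×2 system: x ≈ -73.5, y ≈ 19.0 km.
Check against A (with the unrounded x, y): √((x + 68.0)²+(y + 72.7)²) = 91.86 ≈ 91.86 km. ✓

-73.5 km east, 19.0 km north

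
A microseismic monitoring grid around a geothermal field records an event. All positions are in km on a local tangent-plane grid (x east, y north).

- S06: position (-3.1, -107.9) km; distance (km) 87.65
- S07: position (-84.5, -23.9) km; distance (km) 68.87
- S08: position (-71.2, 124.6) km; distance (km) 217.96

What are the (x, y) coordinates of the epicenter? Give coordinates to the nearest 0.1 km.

Circle about each station: (x + 3.1)² + (y + 107.9)² = 87.65²; (x + 84.5)² + (y + 23.9)² = 68.87²; (x + 71.2)² + (y − 124.6)² = 217.96².
Subtracting pairs of circle equations eliminates x²+y² and gives linear equations (the radical axes):
-162.8 x + 168.0 y = -1001.11
-136.2 x + 465.0 y = -30881.46
Solving the 2×2 system: x ≈ -89.4, y ≈ -92.6 km.
Check against S06 (with the unrounded x, y): √((x + 3.1)²+(y + 107.9)²) = 87.65 ≈ 87.65 km. ✓

x ≈ -89.4 km, y ≈ -92.6 km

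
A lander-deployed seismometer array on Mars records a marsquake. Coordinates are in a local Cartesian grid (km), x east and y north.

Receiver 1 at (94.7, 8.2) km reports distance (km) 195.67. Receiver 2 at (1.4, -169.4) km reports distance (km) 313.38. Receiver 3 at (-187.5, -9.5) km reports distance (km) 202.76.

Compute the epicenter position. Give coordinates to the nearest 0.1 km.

Circle about each station: (x − 94.7)² + (y − 8.2)² = 195.67²; (x − 1.4)² + (y + 169.4)² = 313.38²; (x + 187.5)² + (y + 9.5)² = 202.76².
Subtracting pairs of circle equations eliminates x²+y² and gives linear equations (the radical axes):
-186.6 x − 355.2 y = -40257.29
-564.4 x − 35.4 y = 23386.30
Solving the 2×2 system: x ≈ -50.2, y ≈ 139.7 km.
Check against Receiver 1 (with the unrounded x, y): √((x − 94.7)²+(y − 8.2)²) = 195.68 ≈ 195.67 km. ✓

x ≈ -50.2 km, y ≈ 139.7 km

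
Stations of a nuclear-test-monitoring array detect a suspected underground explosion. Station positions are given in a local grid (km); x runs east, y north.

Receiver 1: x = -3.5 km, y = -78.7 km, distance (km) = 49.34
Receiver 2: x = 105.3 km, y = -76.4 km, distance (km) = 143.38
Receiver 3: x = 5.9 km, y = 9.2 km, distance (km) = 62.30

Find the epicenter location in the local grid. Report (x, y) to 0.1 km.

Circle about each station: (x + 3.5)² + (y + 78.7)² = 49.34²; (x − 105.3)² + (y + 76.4)² = 143.38²; (x − 5.9)² + (y − 9.2)² = 62.30².
Subtracting the Receiver 1 equation from the Receiver 2 and Receiver 3 equations removes the quadratic terms:
217.6 x + 4.6 y = -7404.28
18.8 x + 175.8 y = -7533.34
Solving the 2×2 system: x ≈ -33.2, y ≈ -39.3 km.
Check against Receiver 1 (with the unrounded x, y): √((x + 3.5)²+(y + 78.7)²) = 49.34 ≈ 49.34 km. ✓

x ≈ -33.2 km, y ≈ -39.3 km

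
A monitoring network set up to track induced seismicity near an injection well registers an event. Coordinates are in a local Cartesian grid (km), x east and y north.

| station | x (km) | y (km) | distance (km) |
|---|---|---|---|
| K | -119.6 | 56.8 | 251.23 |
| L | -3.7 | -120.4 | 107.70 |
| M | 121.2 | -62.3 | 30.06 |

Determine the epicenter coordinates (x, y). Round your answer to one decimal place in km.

Circle about each station: (x + 119.6)² + (y − 56.8)² = 251.23²; (x + 3.7)² + (y + 120.4)² = 107.70²; (x − 121.2)² + (y + 62.3)² = 30.06².
Subtracting the K equation from the L and M equations removes the quadratic terms:
231.8 x − 354.4 y = 48496.67
481.6 x − 238.2 y = 63253.24
Solving the 2×2 system: x ≈ 94.1, y ≈ -75.3 km.
Check against K (with the unrounded x, y): √((x + 119.6)²+(y − 56.8)²) = 251.23 ≈ 251.23 km. ✓

x ≈ 94.1 km, y ≈ -75.3 km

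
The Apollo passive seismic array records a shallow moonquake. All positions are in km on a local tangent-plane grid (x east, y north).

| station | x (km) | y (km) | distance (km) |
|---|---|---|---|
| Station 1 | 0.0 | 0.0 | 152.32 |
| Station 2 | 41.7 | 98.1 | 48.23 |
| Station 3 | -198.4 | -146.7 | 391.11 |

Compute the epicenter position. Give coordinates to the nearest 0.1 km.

Circle about each station: x² + y² = 152.32²; (x − 41.7)² + (y − 98.1)² = 48.23²; (x + 198.4)² + (y + 146.7)² = 391.11².
Subtracting the Station 1 equation from the Station 2 and Station 3 equations removes the quadratic terms:
83.4 x + 196.2 y = 32237.75
-396.8 x − 293.4 y = -68882.20
Solving the 2×2 system: x ≈ 76.0, y ≈ 132.0 km.
Check against Station 1 (with the unrounded x, y): √(x²+y²) = 152.32 ≈ 152.32 km. ✓

76.0 km east, 132.0 km north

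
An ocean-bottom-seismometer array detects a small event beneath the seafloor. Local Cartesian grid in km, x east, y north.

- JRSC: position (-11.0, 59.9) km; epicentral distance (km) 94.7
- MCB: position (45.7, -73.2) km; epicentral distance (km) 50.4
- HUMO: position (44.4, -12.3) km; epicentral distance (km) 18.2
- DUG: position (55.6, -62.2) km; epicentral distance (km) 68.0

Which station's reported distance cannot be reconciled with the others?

DUG

Solve using three stations at a time. Using JRSC, MCB, HUMO (subtract circle equations pairwise → linear system) gives (x, y) ≈ (31.2, -24.9).
Distances from that point to each station vs reported:
  JRSC: calculated 94.7 vs reported 94.7 → residual 0.0 km
  MCB: calculated 50.4 vs reported 50.4 → residual 0.0 km
  HUMO: calculated 18.3 vs reported 18.2 → residual 0.1 km
  DUG: calculated 44.6 vs reported 68.0 → residual 23.4 km
JRSC, MCB, HUMO are mutually consistent (residuals ≈ 0); DUG is off by 23.4 km.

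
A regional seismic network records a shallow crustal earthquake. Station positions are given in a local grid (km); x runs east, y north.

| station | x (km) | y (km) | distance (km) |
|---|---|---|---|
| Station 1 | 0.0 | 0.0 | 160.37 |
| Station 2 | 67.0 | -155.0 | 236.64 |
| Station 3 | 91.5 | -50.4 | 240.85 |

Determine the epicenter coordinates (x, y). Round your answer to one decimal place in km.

Circle about each station: x² + y² = 160.37²; (x − 67.0)² + (y + 155.0)² = 236.64²; (x − 91.5)² + (y + 50.4)² = 240.85².
Subtracting the Station 1 equation from the Station 2 and Station 3 equations removes the quadratic terms:
134.0 x − 310.0 y = -1765.95
183.0 x − 100.8 y = -21377.78
Solving the 2×2 system: x ≈ -149.2, y ≈ -58.8 km.
Check against Station 1 (with the unrounded x, y): √(x²+y²) = 160.37 ≈ 160.37 km. ✓

x ≈ -149.2 km, y ≈ -58.8 km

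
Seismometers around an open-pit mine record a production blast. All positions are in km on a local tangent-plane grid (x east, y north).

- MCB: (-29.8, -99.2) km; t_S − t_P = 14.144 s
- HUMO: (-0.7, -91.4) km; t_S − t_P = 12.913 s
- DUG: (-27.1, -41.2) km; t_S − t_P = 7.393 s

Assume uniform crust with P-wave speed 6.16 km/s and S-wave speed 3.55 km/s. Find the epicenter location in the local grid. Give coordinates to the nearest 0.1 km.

x ≈ -5.1 km, y ≈ 16.7 km

Distance from S−P lag: d = Δt · v_P v_S / (v_P − v_S) = Δt · (6.16·3.55)/(6.16−3.55) ≈ 8.3785·Δt.
So d_MCB = 118.51, d_HUMO = 108.19, d_DUG = 61.94 km.
Circle about each station: (x + 29.8)² + (y + 99.2)² = 118.51²; (x + 0.7)² + (y + 91.4)² = 108.19²; (x + 27.1)² + (y + 41.2)² = 61.94².
Subtracting pairs of circle equations eliminates x²+y² and gives linear equations (the radical axes):
58.2 x + 15.6 y = -34.69
5.4 x + 116.0 y = 1911.23
Solving the 2×2 system: x ≈ -5.1, y ≈ 16.7 km.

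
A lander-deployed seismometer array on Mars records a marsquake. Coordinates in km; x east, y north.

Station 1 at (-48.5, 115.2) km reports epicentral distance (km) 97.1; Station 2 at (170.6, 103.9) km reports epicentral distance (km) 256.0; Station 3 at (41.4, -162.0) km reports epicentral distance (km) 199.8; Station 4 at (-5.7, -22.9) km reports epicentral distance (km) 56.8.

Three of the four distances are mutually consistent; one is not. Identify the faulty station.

Station 2

Solve using three stations at a time. Using Station 1, Station 3, Station 4 (subtract circle equations pairwise → linear system) gives (x, y) ≈ (-45.7, 17.9).
Distances from that point to each station vs reported:
  Station 1: calculated 97.3 vs reported 97.1 → residual 0.2 km
  Station 2: calculated 232.7 vs reported 256.0 → residual 23.3 km
  Station 3: calculated 199.9 vs reported 199.8 → residual 0.1 km
  Station 4: calculated 57.1 vs reported 56.8 → residual 0.3 km
Station 1, Station 3, Station 4 are mutually consistent (residuals ≈ 0); Station 2 is off by 23.3 km.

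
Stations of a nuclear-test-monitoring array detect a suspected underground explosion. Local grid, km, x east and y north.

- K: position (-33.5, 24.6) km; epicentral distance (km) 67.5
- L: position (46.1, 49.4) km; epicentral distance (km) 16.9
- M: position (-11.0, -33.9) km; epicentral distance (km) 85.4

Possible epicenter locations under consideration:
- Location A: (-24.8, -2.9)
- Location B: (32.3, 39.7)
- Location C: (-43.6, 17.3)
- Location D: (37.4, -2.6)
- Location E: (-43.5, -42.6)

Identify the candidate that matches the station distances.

Location B

For each candidate, compare |candidate − station| to the reported distance:
Location A: residuals K 38.7, L 71.2, M 51.5 → max 71.2 km
Location B: residuals K 0.0, L 0.0, M 0.0 → max 0.0 km
Location C: residuals K 55.0, L 78.4, M 24.7 → max 78.4 km
Location D: residuals K 8.4, L 35.8, M 27.8 → max 35.8 km
Location E: residuals K 0.4, L 111.5, M 51.8 → max 111.5 km
Only Location B has all residuals ≈ 0.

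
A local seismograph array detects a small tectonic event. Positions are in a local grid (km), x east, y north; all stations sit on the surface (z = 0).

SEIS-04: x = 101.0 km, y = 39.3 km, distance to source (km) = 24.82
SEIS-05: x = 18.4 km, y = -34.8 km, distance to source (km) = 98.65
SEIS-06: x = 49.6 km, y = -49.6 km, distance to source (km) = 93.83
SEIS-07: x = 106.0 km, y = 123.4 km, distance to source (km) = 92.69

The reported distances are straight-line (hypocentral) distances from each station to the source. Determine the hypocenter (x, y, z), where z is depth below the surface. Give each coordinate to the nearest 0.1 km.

Each station gives a sphere (x−x_i)² + (y−y_i)² + z² = d_i² (stations at z=0).
Subtracting the SEIS-04 sphere from SEIS-05 and SEIS-06: z² cancels, leaving linear equations in x and y:
-165.2 x − 148.2 y = -19311.68
-102.8 x − 177.8 y = -15013.21
Solving: x ≈ 85.493, y ≈ 35.009 km (keep extra digits for the depth step; rounded: 85.5, 35.0).
Then from the SEIS-04 sphere: z² = 24.82² − (x − 101.0)² − (y − 39.3)² with x = 85.493, y = 35.009, so z ≈ 18.898 ≈ 18.9 km.

(85.5, 35.0, 18.9)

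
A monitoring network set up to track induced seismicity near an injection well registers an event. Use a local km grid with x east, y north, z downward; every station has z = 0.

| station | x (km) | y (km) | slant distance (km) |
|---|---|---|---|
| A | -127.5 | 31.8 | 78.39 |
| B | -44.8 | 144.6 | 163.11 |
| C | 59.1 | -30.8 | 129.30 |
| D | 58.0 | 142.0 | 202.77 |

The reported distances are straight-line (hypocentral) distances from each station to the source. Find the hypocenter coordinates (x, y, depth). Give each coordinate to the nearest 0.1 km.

Each station gives a sphere (x−x_i)² + (y−y_i)² + z² = d_i² (stations at z=0).
Subtracting the A sphere from B and C: z² cancels, leaving linear equations in x and y:
165.4 x + 225.6 y = -14811.17
373.2 x − 125.2 y = -23399.54
Solving: x ≈ -68.000, y ≈ -15.798 km (keep extra digits for the depth step; rounded: -68.0, -15.8).
Then from the A sphere: z² = 78.39² − (x + 127.5)² − (y − 31.8)² with x = -68.000, y = -15.798, so z ≈ 18.417 ≈ 18.4 km.

x ≈ -68.0 km, y ≈ -15.8 km, depth ≈ 18.4 km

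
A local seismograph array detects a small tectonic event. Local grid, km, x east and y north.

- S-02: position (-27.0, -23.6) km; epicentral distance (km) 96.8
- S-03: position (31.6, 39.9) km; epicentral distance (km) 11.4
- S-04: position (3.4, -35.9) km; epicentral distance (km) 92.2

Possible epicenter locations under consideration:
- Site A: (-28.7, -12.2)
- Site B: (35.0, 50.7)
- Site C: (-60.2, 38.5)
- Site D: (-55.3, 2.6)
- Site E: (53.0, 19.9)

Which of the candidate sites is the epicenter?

Site B

For each candidate, compare |candidate − station| to the reported distance:
Site A: residuals S-02 85.3, S-03 68.3, S-04 52.3 → max 85.3 km
Site B: residuals S-02 0.0, S-03 0.1, S-04 0.0 → max 0.1 km
Site C: residuals S-02 26.4, S-03 80.4, S-04 5.7 → max 80.4 km
Site D: residuals S-02 58.2, S-03 83.2, S-04 22.0 → max 83.2 km
Site E: residuals S-02 5.7, S-03 17.9, S-04 17.5 → max 17.9 km
Only Site B has all residuals ≈ 0.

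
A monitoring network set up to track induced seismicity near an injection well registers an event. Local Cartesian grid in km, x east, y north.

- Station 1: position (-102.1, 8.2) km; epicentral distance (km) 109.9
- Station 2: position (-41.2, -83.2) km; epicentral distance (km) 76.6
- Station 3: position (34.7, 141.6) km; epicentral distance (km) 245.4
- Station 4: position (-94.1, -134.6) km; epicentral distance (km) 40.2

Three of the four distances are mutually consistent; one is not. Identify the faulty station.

Station 3

Solve using three stations at a time. Using Station 1, Station 2, Station 4 (subtract circle equations pairwise → linear system) gives (x, y) ≈ (-115.7, -100.8).
Distances from that point to each station vs reported:
  Station 1: calculated 109.9 vs reported 109.9 → residual 0.0 km
  Station 2: calculated 76.5 vs reported 76.6 → residual 0.1 km
  Station 3: calculated 285.3 vs reported 245.4 → residual 39.9 km
  Station 4: calculated 40.1 vs reported 40.2 → residual 0.1 km
Station 1, Station 2, Station 4 are mutually consistent (residuals ≈ 0); Station 3 is off by 39.9 km.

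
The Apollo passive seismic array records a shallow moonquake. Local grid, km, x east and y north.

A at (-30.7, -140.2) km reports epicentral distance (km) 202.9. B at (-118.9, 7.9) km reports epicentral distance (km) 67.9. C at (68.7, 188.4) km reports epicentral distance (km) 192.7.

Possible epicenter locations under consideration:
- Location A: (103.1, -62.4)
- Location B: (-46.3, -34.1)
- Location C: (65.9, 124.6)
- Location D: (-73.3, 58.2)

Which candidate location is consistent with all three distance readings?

For each candidate, compare |candidate − station| to the reported distance:
Location A: residuals A 48.1, B 165.0, C 60.4 → max 165.0 km
Location B: residuals A 95.7, B 16.0, C 57.8 → max 95.7 km
Location C: residuals A 79.0, B 150.7, C 128.8 → max 150.7 km
Location D: residuals A 0.0, B 0.0, C 0.0 → max 0.0 km
Only Location D has all residuals ≈ 0.

Location D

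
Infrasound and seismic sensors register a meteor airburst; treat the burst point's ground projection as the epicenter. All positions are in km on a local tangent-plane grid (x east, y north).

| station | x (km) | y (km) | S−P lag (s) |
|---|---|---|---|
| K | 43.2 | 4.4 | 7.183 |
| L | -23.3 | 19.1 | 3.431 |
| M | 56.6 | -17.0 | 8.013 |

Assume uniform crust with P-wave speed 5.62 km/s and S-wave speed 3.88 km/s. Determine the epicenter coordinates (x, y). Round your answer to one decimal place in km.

(-43.8, -18.7)

Distance from S−P lag: d = Δt · v_P v_S / (v_P − v_S) = Δt · (5.62·3.88)/(5.62−3.88) ≈ 12.5320·Δt.
So d_K = 90.02, d_L = 43.00, d_M = 100.42 km.
Circle about each station: (x − 43.2)² + (y − 4.4)² = 90.02²; (x + 23.3)² + (y − 19.1)² = 43.00²; (x − 56.6)² + (y + 17.0)² = 100.42².
Subtracting the K equation from the L and M equations removes the quadratic terms:
-133.0 x + 29.4 y = 5276.70
26.8 x − 42.8 y = -373.62
Solving the 2×2 system: x ≈ -43.8, y ≈ -18.7 km.
Check against K (with the unrounded x, y): √((x − 43.2)²+(y − 4.4)²) = 90.02 ≈ 90.02 km. ✓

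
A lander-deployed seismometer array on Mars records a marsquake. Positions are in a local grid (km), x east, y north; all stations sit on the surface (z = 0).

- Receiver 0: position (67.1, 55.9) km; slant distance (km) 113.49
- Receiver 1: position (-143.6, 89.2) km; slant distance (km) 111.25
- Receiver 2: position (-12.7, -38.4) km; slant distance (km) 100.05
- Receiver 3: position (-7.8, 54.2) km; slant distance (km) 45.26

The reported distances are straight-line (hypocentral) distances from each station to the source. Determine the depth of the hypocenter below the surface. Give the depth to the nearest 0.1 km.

Each station gives a sphere (x−x_i)² + (y−y_i)² + z² = d_i² (stations at z=0).
Subtracting the Receiver 0 sphere from Receiver 1 and Receiver 2: z² cancels, leaving linear equations in x and y:
-421.4 x + 66.6 y = 21453.80
-159.6 x − 188.6 y = -3121.39
Solving: x ≈ -42.598, y ≈ 52.598 km (keep extra digits for the depth step; rounded: -42.6, 52.6).
Then from the Receiver 0 sphere: z² = 113.49² − (x − 67.1)² − (y − 55.9)² with x = -42.598, y = 52.598, so z ≈ 28.904 ≈ 28.9 km.

28.9 km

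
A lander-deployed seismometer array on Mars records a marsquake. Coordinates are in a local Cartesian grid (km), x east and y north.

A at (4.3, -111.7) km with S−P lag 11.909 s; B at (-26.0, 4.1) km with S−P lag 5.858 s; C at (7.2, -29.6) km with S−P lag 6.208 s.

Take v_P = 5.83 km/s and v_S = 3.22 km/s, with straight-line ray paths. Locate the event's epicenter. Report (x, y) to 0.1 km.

Distance from S−P lag: d = Δt · v_P v_S / (v_P − v_S) = Δt · (5.83·3.22)/(5.83−3.22) ≈ 7.1926·Δt.
So d_A = 85.66, d_B = 42.13, d_C = 44.65 km.
Circle about each station: (x − 4.3)² + (y + 111.7)² = 85.66²; (x + 26.0)² + (y − 4.1)² = 42.13²; (x − 7.2)² + (y + 29.6)² = 44.65².
Subtracting pairs of circle equations eliminates x²+y² and gives linear equations (the radical axes):
-60.6 x + 231.6 y = -6239.87
5.8 x + 164.2 y = -6223.37
Solving the 2×2 system: x ≈ -36.9, y ≈ -36.6 km.

(-36.9, -36.6)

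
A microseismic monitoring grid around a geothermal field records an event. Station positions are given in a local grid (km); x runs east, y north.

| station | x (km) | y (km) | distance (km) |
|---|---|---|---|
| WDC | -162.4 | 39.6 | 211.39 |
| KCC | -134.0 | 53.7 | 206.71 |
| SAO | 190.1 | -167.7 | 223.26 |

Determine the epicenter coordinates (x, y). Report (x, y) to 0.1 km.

Circle about each station: (x + 162.4)² + (y − 39.6)² = 211.39²; (x + 134.0)² + (y − 53.7)² = 206.71²; (x − 190.1)² + (y + 167.7)² = 223.26².
Subtracting pairs of circle equations eliminates x²+y² and gives linear equations (the radical axes):
56.8 x + 28.2 y = -5145.52
705.0 x − 414.6 y = 31160.08
Solving the 2×2 system: x ≈ -28.9, y ≈ -124.3 km.
Check against WDC (with the unrounded x, y): √((x + 162.4)²+(y − 39.6)²) = 211.38 ≈ 211.39 km. ✓

-28.9 km east, -124.3 km north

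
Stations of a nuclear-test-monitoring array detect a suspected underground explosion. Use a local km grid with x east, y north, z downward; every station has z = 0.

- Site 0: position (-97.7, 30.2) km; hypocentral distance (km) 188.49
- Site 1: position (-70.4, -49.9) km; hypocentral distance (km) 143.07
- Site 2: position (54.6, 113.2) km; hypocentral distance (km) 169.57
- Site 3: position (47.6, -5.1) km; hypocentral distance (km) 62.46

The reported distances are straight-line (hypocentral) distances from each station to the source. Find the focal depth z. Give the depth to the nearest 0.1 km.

depth ≈ 35.8 km

Each station gives a sphere (x−x_i)² + (y−y_i)² + z² = d_i² (stations at z=0).
Subtracting the Site 0 sphere from Site 1 and Site 2: z² cancels, leaving linear equations in x and y:
54.6 x − 160.2 y = 12048.30
304.6 x + 166.0 y = 12112.57
Solving: x ≈ 68.103, y ≈ -51.997 km (keep extra digits for the depth step; rounded: 68.1, -52.0).
Then from the Site 0 sphere: z² = 188.49² − (x + 97.7)² − (y − 30.2)² with x = 68.103, y = -51.997, so z ≈ 35.798 ≈ 35.8 km.
Check against Site 3 (with the unrounded solution): distance 62.46 ≈ 62.46 km. ✓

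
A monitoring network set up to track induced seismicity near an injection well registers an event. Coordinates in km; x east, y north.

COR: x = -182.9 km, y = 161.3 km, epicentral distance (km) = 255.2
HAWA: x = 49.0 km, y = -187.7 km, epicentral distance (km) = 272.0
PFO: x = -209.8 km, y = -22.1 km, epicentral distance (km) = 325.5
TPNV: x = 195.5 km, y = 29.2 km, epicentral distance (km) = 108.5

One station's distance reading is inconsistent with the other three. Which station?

COR

Solve using three stations at a time. Using HAWA, PFO, TPNV (subtract circle equations pairwise → linear system) gives (x, y) ≈ (99.4, 79.6).
Distances from that point to each station vs reported:
  COR: calculated 293.9 vs reported 255.2 → residual 38.7 km
  HAWA: calculated 272.0 vs reported 272.0 → residual 0.0 km
  PFO: calculated 325.5 vs reported 325.5 → residual 0.0 km
  TPNV: calculated 108.5 vs reported 108.5 → residual 0.0 km
HAWA, PFO, TPNV are mutually consistent (residuals ≈ 0); COR is off by 38.7 km.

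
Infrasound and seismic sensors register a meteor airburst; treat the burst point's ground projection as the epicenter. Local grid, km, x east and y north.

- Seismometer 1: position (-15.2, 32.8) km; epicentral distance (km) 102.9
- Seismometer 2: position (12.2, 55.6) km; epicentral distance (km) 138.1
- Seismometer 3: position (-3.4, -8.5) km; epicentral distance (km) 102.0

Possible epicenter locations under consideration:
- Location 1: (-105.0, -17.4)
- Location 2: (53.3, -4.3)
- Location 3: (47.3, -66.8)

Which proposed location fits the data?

Location 1

For each candidate, compare |candidate − station| to the reported distance:
Location 1: residuals Seismometer 1 0.0, Seismometer 2 0.0, Seismometer 3 0.0 → max 0.0 km
Location 2: residuals Seismometer 1 25.0, Seismometer 2 65.5, Seismometer 3 45.1 → max 65.5 km
Location 3: residuals Seismometer 1 14.7, Seismometer 2 10.8, Seismometer 3 24.7 → max 24.7 km
Only Location 1 has all residuals ≈ 0.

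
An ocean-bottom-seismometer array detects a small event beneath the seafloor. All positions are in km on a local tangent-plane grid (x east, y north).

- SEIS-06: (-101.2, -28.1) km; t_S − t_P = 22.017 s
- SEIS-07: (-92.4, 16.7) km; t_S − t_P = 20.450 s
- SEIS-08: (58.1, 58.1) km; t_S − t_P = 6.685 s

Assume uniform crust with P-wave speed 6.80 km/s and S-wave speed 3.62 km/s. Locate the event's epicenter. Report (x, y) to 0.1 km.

Distance from S−P lag: d = Δt · v_P v_S / (v_P − v_S) = Δt · (6.80·3.62)/(6.80−3.62) ≈ 7.7409·Δt.
So d_SEIS-06 = 170.43, d_SEIS-07 = 158.30, d_SEIS-08 = 51.75 km.
Circle about each station: (x + 101.2)² + (y + 28.1)² = 170.43²; (x + 92.4)² + (y − 16.7)² = 158.30²; (x − 58.1)² + (y − 58.1)² = 51.75².
Subtracting pairs of circle equations eliminates x²+y² and gives linear equations (the radical axes):
17.6 x + 89.6 y = 1773.09
318.6 x + 172.4 y = 22088.49
Solving the 2×2 system: x ≈ 65.6, y ≈ 6.9 km.

(65.6, 6.9)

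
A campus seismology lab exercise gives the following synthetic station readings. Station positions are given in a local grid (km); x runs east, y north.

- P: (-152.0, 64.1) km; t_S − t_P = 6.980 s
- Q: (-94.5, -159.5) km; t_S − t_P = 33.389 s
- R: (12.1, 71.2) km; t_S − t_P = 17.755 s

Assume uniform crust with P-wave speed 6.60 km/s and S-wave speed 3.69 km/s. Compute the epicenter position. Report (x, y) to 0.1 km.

Distance from S−P lag: d = Δt · v_P v_S / (v_P − v_S) = Δt · (6.60·3.69)/(6.60−3.69) ≈ 8.3691·Δt.
So d_P = 58.42, d_Q = 279.43, d_R = 148.59 km.
Circle about each station: (x + 152.0)² + (y − 64.1)² = 58.42²; (x + 94.5)² + (y + 159.5)² = 279.43²; (x − 12.1)² + (y − 71.2)² = 148.59².
Subtracting pairs of circle equations eliminates x²+y² and gives linear equations (the radical axes):
115.0 x − 447.2 y = -67510.54
328.2 x + 14.2 y = -40663.05
Solving the 2×2 system: x ≈ -129.0, y ≈ 117.8 km.

-129.0 km east, 117.8 km north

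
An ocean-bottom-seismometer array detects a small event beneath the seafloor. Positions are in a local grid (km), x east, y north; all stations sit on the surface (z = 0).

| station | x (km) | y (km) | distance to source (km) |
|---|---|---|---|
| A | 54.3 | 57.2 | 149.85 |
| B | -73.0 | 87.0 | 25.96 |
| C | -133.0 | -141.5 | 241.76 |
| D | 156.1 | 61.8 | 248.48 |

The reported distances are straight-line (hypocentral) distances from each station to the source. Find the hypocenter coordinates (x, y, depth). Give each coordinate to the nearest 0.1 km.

Each station gives a sphere (x−x_i)² + (y−y_i)² + z² = d_i² (stations at z=0).
Subtracting the A sphere from B and C: z² cancels, leaving linear equations in x and y:
-254.6 x + 59.6 y = 28458.77
-374.6 x − 397.4 y = -4501.96
Solving: x ≈ -89.399, y ≈ 95.599 km (keep extra digits for the depth step; rounded: -89.4, 95.6).
Then from the A sphere: z² = 149.85² − (x − 54.3)² − (y − 57.2)² with x = -89.399, y = 95.599, so z ≈ 18.197 ≈ 18.2 km.

x ≈ -89.4 km, y ≈ 95.6 km, depth ≈ 18.2 km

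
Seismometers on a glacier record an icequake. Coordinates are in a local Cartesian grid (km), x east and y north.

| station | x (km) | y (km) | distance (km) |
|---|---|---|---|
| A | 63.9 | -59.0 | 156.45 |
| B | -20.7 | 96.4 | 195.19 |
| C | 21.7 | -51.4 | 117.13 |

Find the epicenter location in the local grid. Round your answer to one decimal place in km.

Circle about each station: (x − 63.9)² + (y + 59.0)² = 156.45²; (x + 20.7)² + (y − 96.4)² = 195.19²; (x − 21.7)² + (y + 51.4)² = 117.13².
Subtracting the A equation from the B and C equations removes the quadratic terms:
-169.2 x + 310.8 y = -11465.29
-84.4 x + 15.2 y = 6305.81
Solving the 2×2 system: x ≈ -90.2, y ≈ -86.0 km.
Check against A (with the unrounded x, y): √((x − 63.9)²+(y + 59.0)²) = 156.45 ≈ 156.45 km. ✓

x ≈ -90.2 km, y ≈ -86.0 km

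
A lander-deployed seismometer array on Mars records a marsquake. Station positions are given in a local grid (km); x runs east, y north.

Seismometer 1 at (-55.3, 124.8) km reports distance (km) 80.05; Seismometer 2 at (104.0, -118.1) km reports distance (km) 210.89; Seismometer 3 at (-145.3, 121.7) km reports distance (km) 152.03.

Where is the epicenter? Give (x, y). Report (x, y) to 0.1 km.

-5.4 km east, 62.2 km north

Circle about each station: (x + 55.3)² + (y − 124.8)² = 80.05²; (x − 104.0)² + (y + 118.1)² = 210.89²; (x + 145.3)² + (y − 121.7)² = 152.03².
Subtracting the Seismometer 1 equation from the Seismometer 2 and Seismometer 3 equations removes the quadratic terms:
318.6 x − 485.8 y = -31936.11
-180.0 x − 6.2 y = 584.73
Solving the 2×2 system: x ≈ -5.4, y ≈ 62.2 km.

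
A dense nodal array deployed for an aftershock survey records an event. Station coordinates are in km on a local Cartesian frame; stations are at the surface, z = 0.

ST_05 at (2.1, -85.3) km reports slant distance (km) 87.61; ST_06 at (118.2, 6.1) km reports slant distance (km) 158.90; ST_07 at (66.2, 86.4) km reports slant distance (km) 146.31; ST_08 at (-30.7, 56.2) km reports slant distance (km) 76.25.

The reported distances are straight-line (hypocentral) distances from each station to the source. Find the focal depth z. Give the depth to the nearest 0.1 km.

Each station gives a sphere (x−x_i)² + (y−y_i)² + z² = d_i² (stations at z=0).
Subtracting the ST_05 sphere from ST_06 and ST_07: z² cancels, leaving linear equations in x and y:
232.2 x + 182.8 y = -10845.75
128.2 x + 343.4 y = -9164.20
Solving: x ≈ -36.396, y ≈ -13.099 km (keep extra digits for the depth step; rounded: -36.4, -13.1).
Then from the ST_05 sphere: z² = 87.61² − (x − 2.1)² − (y + 85.3)² with x = -36.396, y = -13.099, so z ≈ 31.314 ≈ 31.3 km.
Check against ST_08 (with the unrounded solution): distance 76.26 ≈ 76.25 km. ✓

31.3 km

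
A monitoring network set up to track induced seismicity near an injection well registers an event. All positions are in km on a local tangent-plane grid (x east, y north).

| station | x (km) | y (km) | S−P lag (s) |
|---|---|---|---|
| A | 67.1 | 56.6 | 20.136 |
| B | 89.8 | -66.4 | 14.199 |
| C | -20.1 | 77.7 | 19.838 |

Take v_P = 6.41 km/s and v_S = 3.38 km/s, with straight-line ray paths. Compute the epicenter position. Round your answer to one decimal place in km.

Distance from S−P lag: d = Δt · v_P v_S / (v_P − v_S) = Δt · (6.41·3.38)/(6.41−3.38) ≈ 7.1504·Δt.
So d_A = 143.98, d_B = 101.53, d_C = 141.85 km.
Circle about each station: (x − 67.1)² + (y − 56.6)² = 143.98²; (x − 89.8)² + (y + 66.4)² = 101.53²; (x + 20.1)² + (y − 77.7)² = 141.85².
Subtracting pairs of circle equations eliminates x²+y² and gives linear equations (the radical axes):
45.4 x − 246.0 y = 15188.93
-174.4 x + 42.2 y = -655.85
Solving the 2×2 system: x ≈ -11.7, y ≈ -63.9 km.

x ≈ -11.7 km, y ≈ -63.9 km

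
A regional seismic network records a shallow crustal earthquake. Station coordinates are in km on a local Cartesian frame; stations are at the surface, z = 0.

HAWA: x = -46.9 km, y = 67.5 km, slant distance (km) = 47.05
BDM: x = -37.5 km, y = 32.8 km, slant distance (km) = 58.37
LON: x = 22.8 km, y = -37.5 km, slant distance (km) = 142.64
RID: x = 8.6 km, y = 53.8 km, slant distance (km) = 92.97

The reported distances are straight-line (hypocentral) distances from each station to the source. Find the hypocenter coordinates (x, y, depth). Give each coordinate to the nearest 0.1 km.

Each station gives a sphere (x−x_i)² + (y−y_i)² + z² = d_i² (stations at z=0).
Subtracting the HAWA sphere from BDM and LON: z² cancels, leaving linear equations in x and y:
18.8 x − 69.4 y = -5467.12
139.4 x − 210.0 y = -22962.24
Solving: x ≈ -77.795, y ≈ 57.703 km (keep extra digits for the depth step; rounded: -77.8, 57.7).
Then from the HAWA sphere: z² = 47.05² − (x + 46.9)² − (y − 67.5)² with x = -77.795, y = 57.703, so z ≈ 34.106 ≈ 34.1 km.
Check against RID (with the unrounded solution): distance 92.97 ≈ 92.97 km. ✓

x ≈ -77.8 km, y ≈ 57.7 km, depth ≈ 34.1 km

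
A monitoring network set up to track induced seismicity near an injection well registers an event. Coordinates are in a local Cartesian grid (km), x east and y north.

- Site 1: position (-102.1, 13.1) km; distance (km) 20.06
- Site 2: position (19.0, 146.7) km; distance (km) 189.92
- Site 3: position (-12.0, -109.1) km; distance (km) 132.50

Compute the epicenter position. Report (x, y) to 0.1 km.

Circle about each station: (x + 102.1)² + (y − 13.1)² = 20.06²; (x − 19.0)² + (y − 146.7)² = 189.92²; (x + 12.0)² + (y + 109.1)² = 132.50².
Subtracting pairs of circle equations eliminates x²+y² and gives linear equations (the radical axes):
242.2 x + 267.2 y = -24381.33
180.2 x − 244.4 y = -15703.06
Solving the 2×2 system: x ≈ -94.6, y ≈ -5.5 km.
Check against Site 1 (with the unrounded x, y): √((x + 102.1)²+(y − 13.1)²) = 20.05 ≈ 20.06 km. ✓

-94.6 km east, -5.5 km north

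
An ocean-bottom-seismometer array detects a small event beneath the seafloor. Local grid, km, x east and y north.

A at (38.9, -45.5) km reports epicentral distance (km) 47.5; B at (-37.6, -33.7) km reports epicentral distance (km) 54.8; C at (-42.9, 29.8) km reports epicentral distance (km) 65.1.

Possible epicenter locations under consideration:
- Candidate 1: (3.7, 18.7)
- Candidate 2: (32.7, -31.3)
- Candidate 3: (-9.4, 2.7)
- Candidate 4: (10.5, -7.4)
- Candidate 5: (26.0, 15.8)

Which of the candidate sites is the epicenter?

For each candidate, compare |candidate − station| to the reported distance:
Candidate 1: residuals A 25.7, B 11.9, C 17.2 → max 25.7 km
Candidate 2: residuals A 32.0, B 15.5, C 32.1 → max 32.1 km
Candidate 3: residuals A 20.7, B 8.8, C 22.0 → max 22.0 km
Candidate 4: residuals A 0.0, B 0.0, C 0.0 → max 0.0 km
Candidate 5: residuals A 15.1, B 25.8, C 5.2 → max 25.8 km
Only Candidate 4 has all residuals ≈ 0.

Candidate 4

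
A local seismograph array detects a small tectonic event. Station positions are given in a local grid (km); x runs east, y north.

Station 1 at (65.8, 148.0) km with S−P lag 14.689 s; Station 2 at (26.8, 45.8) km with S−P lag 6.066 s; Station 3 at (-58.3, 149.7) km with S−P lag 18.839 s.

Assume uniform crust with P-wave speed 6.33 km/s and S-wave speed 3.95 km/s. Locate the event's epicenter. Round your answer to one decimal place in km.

63.5 km east, -6.3 km north

Distance from S−P lag: d = Δt · v_P v_S / (v_P − v_S) = Δt · (6.33·3.95)/(6.33−3.95) ≈ 10.5057·Δt.
So d_Station 1 = 154.32, d_Station 2 = 63.73, d_Station 3 = 197.92 km.
Circle about each station: (x − 65.8)² + (y − 148.0)² = 154.32²; (x − 26.8)² + (y − 45.8)² = 63.73²; (x + 58.3)² + (y − 149.7)² = 197.92².
Subtracting pairs of circle equations eliminates x²+y² and gives linear equations (the radical axes):
-78.0 x − 204.4 y = -3664.61
-248.2 x + 3.4 y = -15782.32
Solving the 2×2 system: x ≈ 63.5, y ≈ -6.3 km.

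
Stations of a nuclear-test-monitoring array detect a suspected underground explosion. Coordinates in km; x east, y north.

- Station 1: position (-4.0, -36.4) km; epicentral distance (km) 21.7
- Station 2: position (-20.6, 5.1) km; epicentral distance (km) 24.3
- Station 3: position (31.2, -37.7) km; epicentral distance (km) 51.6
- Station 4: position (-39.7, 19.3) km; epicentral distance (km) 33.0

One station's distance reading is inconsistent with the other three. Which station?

Solve using three stations at a time. Using Station 1, Station 2, Station 3 (subtract circle equations pairwise → linear system) gives (x, y) ≈ (-16.9, -18.9).
Distances from that point to each station vs reported:
  Station 1: calculated 21.7 vs reported 21.7 → residual 0.0 km
  Station 2: calculated 24.3 vs reported 24.3 → residual 0.0 km
  Station 3: calculated 51.6 vs reported 51.6 → residual 0.0 km
  Station 4: calculated 44.5 vs reported 33.0 → residual 11.5 km
Station 1, Station 2, Station 3 are mutually consistent (residuals ≈ 0); Station 4 is off by 11.5 km.

Station 4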